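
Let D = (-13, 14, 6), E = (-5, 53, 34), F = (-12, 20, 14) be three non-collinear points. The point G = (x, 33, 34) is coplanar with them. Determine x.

The plane through D, E, F has equation 144x − 36y + 9z = -2322.
Substituting G: (144)x + (-882) = -2322, so x = -10.

-10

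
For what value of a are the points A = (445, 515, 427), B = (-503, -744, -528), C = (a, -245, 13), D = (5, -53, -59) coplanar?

-91

Normal to plane ABD: n = (69434, -40528, -15496); plane equation n·P = 3409418.
Requiring n·C = 3409418: (69434)a + (9727912) = 3409418.
So a = -91.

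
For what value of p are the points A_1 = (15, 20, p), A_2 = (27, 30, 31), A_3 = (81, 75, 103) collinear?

Collinearity requires A_1A_2 × A_1A_3 = 0; each component is linear in p.
The x-component gives (45)p + (-675) = 0, so p = 15.
The remaining components then also vanish.

15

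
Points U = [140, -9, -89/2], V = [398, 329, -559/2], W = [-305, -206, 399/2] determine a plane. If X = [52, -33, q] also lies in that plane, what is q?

A normal to the plane is n = UV × UW = (36177, 41623, 99584).
X lies in the plane iff n · UX = 0.
This gives (99584)q + (248960) = 0, so q = -5/2.

-5/2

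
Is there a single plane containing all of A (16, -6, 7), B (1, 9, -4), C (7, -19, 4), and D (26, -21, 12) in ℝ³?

No

The four points are coplanar iff the 3×3 determinant with rows AB, AC, AD is zero.
Rows: (-15, 15, -11), (-9, -13, -3), (10, -15, 5).
Expanding along the first row: (-15)(-110) − (15)(-15) + (-11)(265) = -1040.
Nonzero ⇒ not coplanar.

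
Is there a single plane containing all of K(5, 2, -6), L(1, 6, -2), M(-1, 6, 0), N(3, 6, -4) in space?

The four points are coplanar iff the 3×3 determinant with rows KL, KM, KN is zero.
Rows: (-4, 4, 4), (-6, 4, 6), (-2, 4, 2).
Expanding along the first row: (-4)(-16) − (4)(0) + (4)(-16) = 0.
Zero determinant ⇒ coplanar.

Yes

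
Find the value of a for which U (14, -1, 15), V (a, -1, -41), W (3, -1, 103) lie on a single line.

Direction UW = (-11, 0, 88). From the z-coordinate of V, the parameter along the line is τ = (-41 − 15)/88 = -7/11.
Then a = 14 + (-7/11)·(-11) = 21.

21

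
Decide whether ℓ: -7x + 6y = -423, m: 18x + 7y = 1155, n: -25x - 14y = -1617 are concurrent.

Yes

The three lines meet at one point iff the augmented coefficient matrix [aᵢ bᵢ cᵢ] has rank < 3, i.e. its determinant vanishes.
Here the determinant is 0.
It vanishes, so the lines are concurrent at (63, 3).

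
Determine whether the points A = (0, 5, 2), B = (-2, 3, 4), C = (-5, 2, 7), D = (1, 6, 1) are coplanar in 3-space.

A normal to the plane through A, B, C is n = AB × AC = (-4, 0, -4).
The plane has equation n·P = -8. For D: n·D = -8.
Equal, so D lies in the plane and all four are coplanar.

Yes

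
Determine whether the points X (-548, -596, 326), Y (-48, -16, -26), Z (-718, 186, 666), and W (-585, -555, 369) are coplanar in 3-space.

The four points are coplanar iff the 3×3 determinant with rows XY, XZ, XW is zero.
Rows: (500, 580, -352), (-170, 782, 340), (-37, 41, 43).
Expanding along the first row: (500)(19686) − (580)(5270) + (-352)(21964) = -944928.
Nonzero ⇒ not coplanar.

No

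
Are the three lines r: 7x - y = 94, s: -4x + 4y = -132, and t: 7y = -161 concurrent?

No

Intersecting r and s: solving the 2×2 system gives (x, y) = (61/6, -137/6).
Substitute into t: (0)(61/6) + (7)(-137/6) = -959/6.
But t requires -161 ≠ -959/6, so the three lines have no common point.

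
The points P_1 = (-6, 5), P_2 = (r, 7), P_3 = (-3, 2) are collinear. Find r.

The three points are collinear iff det[P_1P_2; P_1P_3] = 0.
This determinant is linear in r: (-3)r + (-24) = 0, so r = -8.

-8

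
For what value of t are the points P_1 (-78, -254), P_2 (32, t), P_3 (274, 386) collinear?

Collinearity: (P_2 − P_1) must be parallel to (P_3 − P_1) = (352, 640).
Cross-multiplying the components: (t − (-254))·(352) = (110)·(640).
Solving gives t = -54.

-54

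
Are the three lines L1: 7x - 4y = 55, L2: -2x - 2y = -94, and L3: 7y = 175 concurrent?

The three lines meet at one point iff the augmented coefficient matrix [aᵢ bᵢ cᵢ] has rank < 3, i.e. its determinant vanishes.
Here the determinant is -14.
Nonzero, so no common point exists.

No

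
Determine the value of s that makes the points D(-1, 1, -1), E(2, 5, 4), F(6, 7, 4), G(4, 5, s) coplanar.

The points are coplanar iff DE · (DF × DG) = 0.
Expanding, this is linear in s: (-10)s + (20) = 0.
So s = 2.

2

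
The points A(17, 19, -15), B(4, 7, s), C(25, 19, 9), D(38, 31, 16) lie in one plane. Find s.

Coplanarity ⇔ det[AB; AC; AD] = 0.
Expanding, this is linear in s: (96)s + (2112) = 0.
So s = -22.

-22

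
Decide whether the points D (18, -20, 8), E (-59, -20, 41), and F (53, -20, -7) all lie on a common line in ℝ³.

DE = (-77, 0, 33), DF = (35, 0, -15).
Each component of DF is -5/11 times the corresponding component of DE, so DF = -5/11·DE and the points are collinear.

Yes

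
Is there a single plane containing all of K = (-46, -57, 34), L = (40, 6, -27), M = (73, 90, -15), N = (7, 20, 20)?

No

A normal to the plane through K, L, M is n = KL × KM = (5880, -3045, 5145).
The plane has equation n·P = 78015. For N: n·N = 83160.
83160 ≠ 78015, so N is off the plane.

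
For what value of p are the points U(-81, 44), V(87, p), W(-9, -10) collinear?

-82

The three points are collinear iff det[UV; UW] = 0.
This determinant is linear in p: (-72)p + (-5904) = 0, so p = -82.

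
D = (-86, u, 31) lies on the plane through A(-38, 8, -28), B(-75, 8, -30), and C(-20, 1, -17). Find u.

Coplanarity requires AB · (AC × AD) = 0.
AB = (-37, 0, -2), AC = (18, -7, 11); the triple product is linear in u with coefficient 371 and constant term 12985.
Setting it to zero: u = -35.

-35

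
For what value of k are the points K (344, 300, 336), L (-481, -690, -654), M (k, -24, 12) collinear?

Direction KL = (-825, -990, -990). From the y-coordinate of M, the parameter along the line is τ = (-24 − 300)/(-990) = 18/55.
Then k = 344 + 18/55·(-825) = 74.

74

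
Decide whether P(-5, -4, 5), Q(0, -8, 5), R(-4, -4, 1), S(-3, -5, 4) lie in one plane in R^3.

With P as base: PQ = (5, -4, 0), PR = (1, 0, -4), PS = (2, -1, -1).
PR × PS = (-4, -7, -1).
PQ · (PR × PS) = 8.
Since 8 ≠ 0, the four points are not coplanar.

No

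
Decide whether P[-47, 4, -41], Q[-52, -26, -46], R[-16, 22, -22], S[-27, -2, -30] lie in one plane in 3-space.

The four points are coplanar iff the 3×3 determinant with rows PQ, PR, PS is zero.
Rows: (-5, -30, -5), (31, 18, 19), (20, -6, 11).
Expanding along the first row: (-5)(312) − (-30)(-39) + (-5)(-546) = 0.
Zero determinant ⇒ coplanar.

Yes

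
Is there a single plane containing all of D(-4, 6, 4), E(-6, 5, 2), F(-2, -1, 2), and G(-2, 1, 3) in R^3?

Yes

With D as base: DE = (-2, -1, -2), DF = (2, -7, -2), DG = (2, -5, -1).
DF × DG = (-3, -2, 4).
DE · (DF × DG) = 0.
The scalar triple product vanishes, so the four points are coplanar.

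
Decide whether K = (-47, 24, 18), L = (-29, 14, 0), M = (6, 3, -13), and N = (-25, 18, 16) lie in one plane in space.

No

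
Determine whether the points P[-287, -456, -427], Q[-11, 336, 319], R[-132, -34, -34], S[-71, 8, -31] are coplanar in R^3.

A normal to the plane through P, Q, R is n = PQ × PR = (-3556, 7162, -6288).
The plane has equation n·X = 439676. For S: n·S = 504700.
504700 ≠ 439676, so S is off the plane.

No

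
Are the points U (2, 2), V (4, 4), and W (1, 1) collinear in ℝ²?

Yes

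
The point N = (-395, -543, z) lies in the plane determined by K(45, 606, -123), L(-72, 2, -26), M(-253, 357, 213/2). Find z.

Coplanarity requires KL · (KM × KN) = 0.
KL = (-117, -604, 97), KM = (-298, -249, 459/2); the triple product is linear in z with coefficient -150859 and constant term 68339127/2.
Setting it to zero: z = 453/2.

453/2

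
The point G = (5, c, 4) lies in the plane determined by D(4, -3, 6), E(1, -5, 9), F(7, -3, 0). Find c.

-3

A normal to the plane is n = DE × DF = (12, -9, 6).
G lies in the plane iff n · DG = 0.
This gives (-9)c + (-27) = 0, so c = -3.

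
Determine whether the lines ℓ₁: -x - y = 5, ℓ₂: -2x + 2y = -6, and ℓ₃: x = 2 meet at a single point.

Lines aᵢx + bᵢy = cᵢ with pairwise distinct directions are concurrent exactly when det[aᵢ bᵢ cᵢ] = 0.
Here the determinant is -12.
Nonzero, so no common point exists.

No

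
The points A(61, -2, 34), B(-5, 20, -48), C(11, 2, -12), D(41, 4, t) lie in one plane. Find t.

Normal to plane ABC: n = (-684, 1064, 836); plane equation n·P = -15428.
Requiring n·D = -15428: (836)t + (-23788) = -15428.
So t = 10.

10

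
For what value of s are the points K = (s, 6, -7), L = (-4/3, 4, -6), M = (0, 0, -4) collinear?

Direction LM = (4/3, -4, 2). From the y-coordinate of K, the parameter along the line is τ = (6 − 4)/(-4) = -1/2.
Then s = (-4/3) + (-1/2)·(4/3) = -2.

-2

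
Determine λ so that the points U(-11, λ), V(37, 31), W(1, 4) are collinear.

-5

The three points are collinear iff det[UV; UW] = 0.
This determinant is linear in λ: (-36)λ + (-180) = 0, so λ = -5.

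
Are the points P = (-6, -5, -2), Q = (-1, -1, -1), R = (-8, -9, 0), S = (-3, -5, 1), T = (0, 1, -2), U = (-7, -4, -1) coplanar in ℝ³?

The plane through P, Q, R has normal n = PQ × PR = (12, -12, -12) and equation n·X = 12.
Checking the remaining points: n·S = 12, n·T = 12, n·U = -24.
Since n·U = -24 ≠ 12, U is off the plane and the points are not all coplanar.

No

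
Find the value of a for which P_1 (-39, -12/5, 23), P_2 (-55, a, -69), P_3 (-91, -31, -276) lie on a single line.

-56/5

Direction P_1P_3 = (-52, -143/5, -299). From the x-coordinate of P_2, the parameter along the line is τ = (-55 − (-39))/(-52) = 4/13.
Then a = (-12/5) + 4/13·(-143/5) = -56/5.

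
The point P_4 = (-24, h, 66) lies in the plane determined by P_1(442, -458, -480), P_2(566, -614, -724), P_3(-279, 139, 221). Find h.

The plane through P_1, P_2, P_3 has equation 36312x + 89000y − 38448z = -6257056.
Substituting P_4: (89000)h + (-3409056) = -6257056, so h = -32.

-32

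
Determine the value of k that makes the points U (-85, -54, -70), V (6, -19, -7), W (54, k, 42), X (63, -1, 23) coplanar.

The points are coplanar iff UV · (UW × UX) = 0.
Expanding, this is linear in k: (-861)k + (5166) = 0.
So k = 6.

6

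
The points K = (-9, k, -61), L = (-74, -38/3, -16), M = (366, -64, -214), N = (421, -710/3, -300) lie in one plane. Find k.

The points are coplanar iff KL · (KM × KN) = 0.
Expanding, this is linear in k: (-26950)k + (-1697850) = 0.
So k = -63.

-63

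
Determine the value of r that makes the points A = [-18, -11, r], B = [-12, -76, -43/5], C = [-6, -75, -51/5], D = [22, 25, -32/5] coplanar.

4/5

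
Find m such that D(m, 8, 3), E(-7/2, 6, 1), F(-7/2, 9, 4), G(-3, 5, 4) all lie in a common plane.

-7/2

Coplanarity ⇔ det[DE; DF; DG] = 0.
Expanding, this is linear in m: (-12)m + (-42) = 0.
So m = -7/2.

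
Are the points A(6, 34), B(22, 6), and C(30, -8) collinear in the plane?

Yes

AB = (16, -28), AC = (24, -42).
det[AB; AC] = (16)(-42) − (-28)(24) = 0.
The determinant is zero, so the points are collinear.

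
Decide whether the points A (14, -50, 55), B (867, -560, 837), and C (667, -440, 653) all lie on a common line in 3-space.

No

AB = (853, -510, 782), AC = (653, -390, 598).
AB × AC = (0, 552, 360).
The cross product is nonzero, so the points do not lie on one line.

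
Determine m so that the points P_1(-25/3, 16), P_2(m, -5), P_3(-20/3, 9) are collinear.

-10/3

The three points are collinear iff det[P_1P_2; P_1P_3] = 0.
This determinant is linear in m: (-7)m + (-70/3) = 0, so m = -10/3.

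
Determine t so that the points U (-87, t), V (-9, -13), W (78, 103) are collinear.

Collinearity: (U − V) must be parallel to (W − V) = (87, 116).
Cross-multiplying the components: (t − (-13))·(87) = (-78)·(116).
Solving gives t = -117.

-117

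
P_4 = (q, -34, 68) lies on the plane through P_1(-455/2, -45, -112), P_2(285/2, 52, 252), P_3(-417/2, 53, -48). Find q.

-47/2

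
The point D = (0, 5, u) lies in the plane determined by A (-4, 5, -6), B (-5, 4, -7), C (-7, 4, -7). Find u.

Coplanarity requires AB · (AC × AD) = 0.
AB = (-1, -1, -1), AC = (-3, -1, -1); the triple product is linear in u with coefficient -2 and constant term -12.
Setting it to zero: u = -6.

-6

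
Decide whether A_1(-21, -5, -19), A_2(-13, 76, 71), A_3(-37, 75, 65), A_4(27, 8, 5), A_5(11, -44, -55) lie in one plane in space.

Yes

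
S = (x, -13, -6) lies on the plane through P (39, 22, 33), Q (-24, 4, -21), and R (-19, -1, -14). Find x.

-16

Coplanarity requires PQ · (PR × PS) = 0.
PQ = (-63, -18, -54), PR = (-58, -23, -47); the triple product is linear in x with coefficient -396 and constant term -6336.
Setting it to zero: x = -16.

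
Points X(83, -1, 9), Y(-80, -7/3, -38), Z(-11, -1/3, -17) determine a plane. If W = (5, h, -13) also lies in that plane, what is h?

A normal to the plane is n = XY × XZ = (66, 180, -234).
W lies in the plane iff n · XW = 0.
This gives (180)h + (180) = 0, so h = -1.

-1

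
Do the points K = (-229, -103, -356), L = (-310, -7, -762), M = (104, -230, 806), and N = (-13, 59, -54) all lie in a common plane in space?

No

The four points are coplanar iff the 3×3 determinant with rows KL, KM, KN is zero.
Rows: (-81, 96, -406), (333, -127, 1162), (216, 162, 302).
Expanding along the first row: (-81)(-226598) − (96)(-150426) + (-406)(81378) = -244134.
Nonzero ⇒ not coplanar.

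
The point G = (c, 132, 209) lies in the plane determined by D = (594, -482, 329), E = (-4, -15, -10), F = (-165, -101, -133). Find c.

284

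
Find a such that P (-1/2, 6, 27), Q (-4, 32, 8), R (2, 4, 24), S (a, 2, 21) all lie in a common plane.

Normal to plane PQR: n = (-116, -58, -58); plane equation n·X = -1856.
Requiring n·S = -1856: (-116)a + (-1334) = -1856.
So a = 9/2.

9/2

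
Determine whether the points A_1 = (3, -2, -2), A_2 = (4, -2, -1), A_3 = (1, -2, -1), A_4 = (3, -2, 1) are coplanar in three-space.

Yes

A normal to the plane through A_1, A_2, A_3 is n = A_1A_2 × A_1A_3 = (0, -3, 0).
The plane has equation n·P = 6. For A_4: n·A_4 = 6.
Equal, so A_4 lies in the plane and all four are coplanar.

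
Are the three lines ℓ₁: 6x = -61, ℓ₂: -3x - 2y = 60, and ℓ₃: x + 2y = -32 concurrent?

No

The three lines meet at one point iff the augmented coefficient matrix [aᵢ bᵢ cᵢ] has rank < 3, i.e. its determinant vanishes.
Here the determinant is -92.
Nonzero, so no common point exists.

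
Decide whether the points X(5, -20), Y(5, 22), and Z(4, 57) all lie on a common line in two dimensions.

No

XY = (0, 42), XZ = (-1, 77).
det[XY; XZ] = (0)(77) − (42)(-1) = 42.
The determinant is nonzero, so they are not collinear.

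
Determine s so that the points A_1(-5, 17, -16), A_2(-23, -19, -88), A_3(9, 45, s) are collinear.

40

Direction A_1A_2 = (-18, -36, -72). From the x-coordinate of A_3, the parameter along the line is τ = (9 − (-5))/(-18) = -7/9.
Then s = (-16) + (-7/9)·(-72) = 40.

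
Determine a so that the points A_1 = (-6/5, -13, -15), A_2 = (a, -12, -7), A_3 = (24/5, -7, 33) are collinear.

-1/5

Collinearity requires A_1A_2 × A_1A_3 = 0; each component is linear in a.
The y-component gives (-48)a + (-48/5) = 0, so a = -1/5.
The remaining components then also vanish.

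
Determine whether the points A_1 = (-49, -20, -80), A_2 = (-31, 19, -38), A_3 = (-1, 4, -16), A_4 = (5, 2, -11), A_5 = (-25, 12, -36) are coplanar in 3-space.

Yes

The plane through A_1, A_2, A_3 has normal n = A_1A_2 × A_1A_3 = (1488, 864, -1440) and equation n·P = 25008.
Checking the remaining points: n·A_4 = 25008, n·A_5 = 25008.
All equal 25008, so all 5 points lie in one plane.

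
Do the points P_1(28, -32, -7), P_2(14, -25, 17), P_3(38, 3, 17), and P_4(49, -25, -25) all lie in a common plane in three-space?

With P_1 as base: P_1P_2 = (-14, 7, 24), P_1P_3 = (10, 35, 24), P_1P_4 = (21, 7, -18).
P_1P_3 × P_1P_4 = (-798, 684, -665).
P_1P_2 · (P_1P_3 × P_1P_4) = 0.
The scalar triple product vanishes, so the four points are coplanar.

Yes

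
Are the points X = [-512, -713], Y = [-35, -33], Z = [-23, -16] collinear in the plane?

No

XY = (477, 680), XZ = (489, 697).
Twice the signed area of △XYZ is (477)(697) − (680)(489) = -51.
The area is nonzero, so the three points are not collinear.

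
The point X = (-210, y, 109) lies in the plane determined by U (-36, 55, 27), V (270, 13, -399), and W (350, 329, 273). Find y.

The plane through U, V, W has equation 106392x − 239712y + 100056z = -14312760.
Substituting X: (-239712)y + (-11436216) = -14312760, so y = 12.

12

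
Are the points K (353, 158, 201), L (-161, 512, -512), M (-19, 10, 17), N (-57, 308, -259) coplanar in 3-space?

With K as base: KL = (-514, 354, -713), KM = (-372, -148, -184), KN = (-410, 150, -460).
KM × KN = (95680, -95680, -116480).
KL · (KM × KN) = 0.
The scalar triple product vanishes, so the four points are coplanar.

Yes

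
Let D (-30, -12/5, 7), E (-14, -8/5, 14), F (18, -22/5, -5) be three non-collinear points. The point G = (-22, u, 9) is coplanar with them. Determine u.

A normal to the plane is n = DE × DF = (22/5, 528, -352/5).
G lies in the plane iff n · DG = 0.
This gives (528)u + (5808/5) = 0, so u = -11/5.

-11/5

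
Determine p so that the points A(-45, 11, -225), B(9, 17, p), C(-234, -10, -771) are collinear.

-69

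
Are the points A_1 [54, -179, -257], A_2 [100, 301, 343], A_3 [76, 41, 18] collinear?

A_1A_2 = (46, 480, 600), A_1A_3 = (22, 220, 275).
Comparing components 3 and 1: (600)(22) − (46)(275) = 550 ≠ 0, so A_1A_2 and A_1A_3 are not parallel and the points are not collinear.

No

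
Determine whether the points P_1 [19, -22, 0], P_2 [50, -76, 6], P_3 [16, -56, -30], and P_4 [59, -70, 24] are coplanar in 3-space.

Yes

With P_1 as base: P_1P_2 = (31, -54, 6), P_1P_3 = (-3, -34, -30), P_1P_4 = (40, -48, 24).
P_1P_3 × P_1P_4 = (-2256, -1128, 1504).
P_1P_2 · (P_1P_3 × P_1P_4) = 0.
The scalar triple product vanishes, so the four points are coplanar.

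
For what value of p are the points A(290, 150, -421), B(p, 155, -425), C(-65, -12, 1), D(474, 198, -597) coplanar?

287

The points are coplanar iff AB · (AC × AD) = 0.
Expanding, this is linear in p: (8256)p + (-2369472) = 0.
So p = 287.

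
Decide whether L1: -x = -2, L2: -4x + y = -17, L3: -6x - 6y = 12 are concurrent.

No

Intersecting L1 and L2: solving the 2×2 system gives (x, y) = (2, -9).
Substitute into L3: (-6)(2) + (-6)(-9) = 42.
But L3 requires 12 ≠ 42, so the three lines have no common point.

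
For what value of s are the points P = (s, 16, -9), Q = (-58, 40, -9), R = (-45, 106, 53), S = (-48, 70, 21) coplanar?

-12

The points are coplanar iff PQ · (PR × PS) = 0.
Expanding, this is linear in s: (-120)s + (-1440) = 0.
So s = -12.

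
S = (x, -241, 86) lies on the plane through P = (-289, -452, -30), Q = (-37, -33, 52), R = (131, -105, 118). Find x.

35

Coplanarity requires PQ · (PR × PS) = 0.
PQ = (252, 419, 82), PR = (420, 347, 148); the triple product is linear in x with coefficient 33558 and constant term -1174530.
Setting it to zero: x = 35.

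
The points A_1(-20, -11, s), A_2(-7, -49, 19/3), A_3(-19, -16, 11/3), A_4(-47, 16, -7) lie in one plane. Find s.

11/3

Coplanarity ⇔ det[A_1A_2; A_1A_3; A_1A_4] = 0.
Expanding, this is linear in s: (-540)s + (1980) = 0.
So s = 11/3.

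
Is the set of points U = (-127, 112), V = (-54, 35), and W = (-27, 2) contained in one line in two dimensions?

UV = (73, -77), UW = (100, -110).
det[UV; UW] = (73)(-110) − (-77)(100) = -330.
The determinant is nonzero, so they are not collinear.

No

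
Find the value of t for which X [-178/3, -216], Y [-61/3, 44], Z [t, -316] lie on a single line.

Collinearity: (Z − X) must be parallel to (Y − X) = (39, 260).
Cross-multiplying the components: (t − (-178/3))·(260) = (-100)·(39).
Solving gives t = -223/3.

-223/3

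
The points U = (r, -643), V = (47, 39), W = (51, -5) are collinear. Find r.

109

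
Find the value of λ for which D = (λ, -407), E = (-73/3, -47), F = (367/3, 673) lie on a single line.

-293/3

Collinearity: (D − E) must be parallel to (F − E) = (440/3, 720).
Cross-multiplying the components: (λ − (-73/3))·(720) = (-360)·(440/3).
Solving gives λ = -293/3.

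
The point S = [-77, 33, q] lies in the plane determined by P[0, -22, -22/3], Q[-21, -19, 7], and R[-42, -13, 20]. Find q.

77/3

Coplanarity requires PQ · (PR × PS) = 0.
PQ = (-21, 3, 43/3), PR = (-42, 9, 82/3); the triple product is linear in q with coefficient -63 and constant term 1617.
Setting it to zero: q = 77/3.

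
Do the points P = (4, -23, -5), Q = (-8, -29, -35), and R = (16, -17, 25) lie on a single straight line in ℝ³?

PQ = (-12, -6, -30), PR = (12, 6, 30).
PQ × PR = (0, 0, 0).
The cross product vanishes, so the three points are collinear.

Yes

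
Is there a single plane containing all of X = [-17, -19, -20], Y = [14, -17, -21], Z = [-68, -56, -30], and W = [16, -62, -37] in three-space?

With X as base: XY = (31, 2, -1), XZ = (-51, -37, -10), XW = (33, -43, -17).
XZ × XW = (199, -1197, 3414).
XY · (XZ × XW) = 361.
Since 361 ≠ 0, the four points are not coplanar.

No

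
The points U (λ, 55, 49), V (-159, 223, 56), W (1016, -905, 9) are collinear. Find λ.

16

Direction VW = (1175, -1128, -47). From the y-coordinate of U, the parameter along the line is τ = (55 − 223)/(-1128) = 7/47.
Then λ = (-159) + 7/47·(1175) = 16.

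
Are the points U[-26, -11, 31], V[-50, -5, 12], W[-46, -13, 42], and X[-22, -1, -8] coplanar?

Yes

A normal to the plane through U, V, W is n = UV × UW = (28, 644, 168).
The plane has equation n·P = -2604. For X: n·X = -2604.
Equal, so X lies in the plane and all four are coplanar.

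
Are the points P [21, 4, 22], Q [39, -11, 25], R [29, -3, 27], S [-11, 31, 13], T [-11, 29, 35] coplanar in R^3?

Yes

The plane through P, Q, R has normal n = PQ × PR = (-54, -66, -6) and equation n·X = -1530.
Checking the remaining points: n·S = -1530, n·T = -1530.
All equal -1530, so all 5 points lie in one plane.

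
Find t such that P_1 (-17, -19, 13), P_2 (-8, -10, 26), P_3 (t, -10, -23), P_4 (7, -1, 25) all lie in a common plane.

13

Normal to plane P_1P_2P_4: n = (-126, 204, -54); plane equation n·P = -2436.
Requiring n·P_3 = -2436: (-126)t + (-798) = -2436.
So t = 13.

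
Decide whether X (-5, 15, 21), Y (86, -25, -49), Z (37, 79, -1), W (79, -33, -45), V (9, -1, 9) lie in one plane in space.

Yes

The plane through X, Y, Z has normal n = XY × XZ = (5360, -938, 7504) and equation n·P = 116714.
Checking the remaining points: n·W = 116714, n·V = 116714.
All equal 116714, so all 5 points lie in one plane.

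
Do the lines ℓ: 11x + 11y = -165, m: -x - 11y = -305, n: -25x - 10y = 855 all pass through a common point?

Yes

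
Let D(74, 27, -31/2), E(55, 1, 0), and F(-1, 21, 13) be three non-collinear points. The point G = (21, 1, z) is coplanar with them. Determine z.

The plane through D, E, F has equation −648x − 621y − 1836z = -36261.
Substituting G: (-1836)z + (-14229) = -36261, so z = 12.

12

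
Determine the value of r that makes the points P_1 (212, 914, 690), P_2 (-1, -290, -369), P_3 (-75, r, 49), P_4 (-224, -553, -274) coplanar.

Normal to plane P_1P_2P_4: n = (-392897, 256392, -212473); plane equation n·P = 4441754.
Requiring n·P_3 = 4441754: (256392)r + (19056098) = 4441754.
So r = -57.

-57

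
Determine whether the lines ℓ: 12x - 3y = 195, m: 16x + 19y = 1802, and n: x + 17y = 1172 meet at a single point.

No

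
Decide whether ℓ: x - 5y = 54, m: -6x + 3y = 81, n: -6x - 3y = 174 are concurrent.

No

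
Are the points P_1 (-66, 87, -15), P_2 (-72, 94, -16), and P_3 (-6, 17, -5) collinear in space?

P_1P_2 = (-6, 7, -1), P_1P_3 = (60, -70, 10).
P_1P_2 × P_1P_3 = (0, 0, 0).
The cross product vanishes, so the three points are collinear.

Yes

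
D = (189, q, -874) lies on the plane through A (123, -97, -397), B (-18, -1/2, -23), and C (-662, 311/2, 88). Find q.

-196

The plane through A, B, C has equation −(95265/2)x − 225205y + 40150z = 93075/2.
Substituting D: (-225205)q + (-88187285/2) = 93075/2, so q = -196.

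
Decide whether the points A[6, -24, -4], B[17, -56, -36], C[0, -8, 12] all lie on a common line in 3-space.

AB = (11, -32, -32), AC = (-6, 16, 16).
AB × AC = (0, 16, -16).
The cross product is nonzero, so the points do not lie on one line.

No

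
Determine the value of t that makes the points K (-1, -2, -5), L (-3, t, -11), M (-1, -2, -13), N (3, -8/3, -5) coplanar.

Normal to plane KMN: n = (-16/3, -32, 0); plane equation n·P = 208/3.
Requiring n·L = 208/3: (-32)t + (16) = 208/3.
So t = -5/3.

-5/3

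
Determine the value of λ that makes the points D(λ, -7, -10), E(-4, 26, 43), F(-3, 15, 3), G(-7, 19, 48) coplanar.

-9

The points are coplanar iff DE · (DF × DG) = 0.
Expanding, this is linear in λ: (335)λ + (3015) = 0.
So λ = -9.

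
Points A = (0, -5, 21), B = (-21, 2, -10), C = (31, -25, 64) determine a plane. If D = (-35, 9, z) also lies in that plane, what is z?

The plane through A, B, C has equation −319x − 58y + 203z = 4553.
Substituting D: (203)z + (10643) = 4553, so z = -30.

-30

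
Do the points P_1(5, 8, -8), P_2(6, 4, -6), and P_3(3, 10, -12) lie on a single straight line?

No

P_1P_2 = (1, -4, 2), P_1P_3 = (-2, 2, -4).
Comparing components 2 and 3: (-4)(-4) − (2)(2) = 12 ≠ 0, so P_1P_2 and P_1P_3 are not parallel and the points are not collinear.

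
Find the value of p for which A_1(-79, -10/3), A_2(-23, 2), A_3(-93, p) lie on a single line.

The three points are collinear iff det[A_1A_2; A_1A_3] = 0.
This determinant is linear in p: (56)p + (784/3) = 0, so p = -14/3.

-14/3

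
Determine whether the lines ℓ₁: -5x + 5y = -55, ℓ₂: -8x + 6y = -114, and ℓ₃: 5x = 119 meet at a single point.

No

Intersecting ℓ₁ and ℓ₂: solving the 2×2 system gives (x, y) = (24, 13).
Substitute into ℓ₃: (5)(24) + (0)(13) = 120.
But ℓ₃ requires 119 ≠ 120, so the three lines have no common point.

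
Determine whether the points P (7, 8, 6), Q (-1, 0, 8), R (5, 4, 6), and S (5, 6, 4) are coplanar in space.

A normal to the plane through P, Q, R is n = PQ × PR = (8, -4, 16).
The plane has equation n·X = 120. For S: n·S = 80.
80 ≠ 120, so S is off the plane.

No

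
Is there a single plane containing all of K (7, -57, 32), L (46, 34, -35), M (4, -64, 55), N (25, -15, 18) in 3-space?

Yes

With K as base: KL = (39, 91, -67), KM = (-3, -7, 23), KN = (18, 42, -14).
KM × KN = (-868, 372, 0).
KL · (KM × KN) = 0.
The scalar triple product vanishes, so the four points are coplanar.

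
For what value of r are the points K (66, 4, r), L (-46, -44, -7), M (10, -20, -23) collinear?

-39

Direction LM = (56, 24, -16). From the x-coordinate of K, the parameter along the line is τ = (66 − (-46))/56 = 2.
Then r = (-7) + 2·(-16) = -39.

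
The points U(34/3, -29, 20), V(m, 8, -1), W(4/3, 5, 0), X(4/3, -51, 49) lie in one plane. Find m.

Normal to plane UWX: n = (546, 490, 560); plane equation n·P = 3178.
Requiring n·V = 3178: (546)m + (3360) = 3178.
So m = -1/3.

-1/3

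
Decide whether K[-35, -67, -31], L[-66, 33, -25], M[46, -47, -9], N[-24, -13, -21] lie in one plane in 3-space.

A normal to the plane through K, L, M is n = KL × KM = (2080, 1168, -8720).
The plane has equation n·P = 119264. For N: n·N = 118016.
118016 ≠ 119264, so N is off the plane.

No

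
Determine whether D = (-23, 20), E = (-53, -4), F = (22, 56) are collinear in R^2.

Yes

DE = (-30, -24), DF = (45, 36).
Twice the signed area of △DEF is (-30)(36) − (-24)(45) = 0.
The triangle is degenerate (zero area), so the points are collinear.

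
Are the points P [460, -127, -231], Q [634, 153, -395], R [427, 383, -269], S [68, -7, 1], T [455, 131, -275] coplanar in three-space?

The plane through P, Q, R has normal n = PQ × PR = (73000, 12024, 97980) and equation n·X = 9419572.
Checking the remaining points: n·S = 4977812, n·T = 7845644.
Since n·S = 4977812 ≠ 9419572, S is off the plane and the points are not all coplanar.

No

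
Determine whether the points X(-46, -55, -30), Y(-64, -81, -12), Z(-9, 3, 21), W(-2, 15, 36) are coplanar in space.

With X as base: XY = (-18, -26, 18), XZ = (37, 58, 51), XW = (44, 70, 66).
XZ × XW = (258, -198, 38).
XY · (XZ × XW) = 1188.
Since 1188 ≠ 0, the four points are not coplanar.

No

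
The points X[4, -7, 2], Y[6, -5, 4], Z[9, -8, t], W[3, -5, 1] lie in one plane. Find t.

Normal to plane XYW: n = (-6, 0, 6); plane equation n·P = -12.
Requiring n·Z = -12: (6)t + (-54) = -12.
So t = 7.

7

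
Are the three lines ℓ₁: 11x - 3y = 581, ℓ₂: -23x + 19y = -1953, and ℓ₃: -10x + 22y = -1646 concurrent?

Yes

Lines aᵢx + bᵢy = cᵢ with pairwise distinct directions are concurrent exactly when det[aᵢ bᵢ cᵢ] = 0.
Here the determinant is 0.
It vanishes, so the lines are concurrent at (37, -58).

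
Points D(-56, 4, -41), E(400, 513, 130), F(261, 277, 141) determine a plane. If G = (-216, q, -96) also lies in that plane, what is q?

Coplanarity requires DE · (DF × DG) = 0.
DE = (456, 509, 171), DF = (317, 273, 182); the triple product is linear in q with coefficient -28785 and constant term -5210085.
Setting it to zero: q = -181.

-181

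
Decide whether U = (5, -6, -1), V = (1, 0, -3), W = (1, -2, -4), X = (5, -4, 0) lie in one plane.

Yes

With U as base: UV = (-4, 6, -2), UW = (-4, 4, -3), UX = (0, 2, 1).
UW × UX = (10, 4, -8).
UV · (UW × UX) = 0.
The scalar triple product vanishes, so the four points are coplanar.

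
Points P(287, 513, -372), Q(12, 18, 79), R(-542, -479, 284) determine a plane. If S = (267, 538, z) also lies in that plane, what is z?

A normal to the plane is n = PQ × PR = (122672, -193479, -137555).
S lies in the plane iff n · PS = 0.
This gives (-137555)z + (-58460875) = 0, so z = -425.

-425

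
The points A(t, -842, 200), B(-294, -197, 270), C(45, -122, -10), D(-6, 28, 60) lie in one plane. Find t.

Coplanarity ⇔ det[AB; AC; AD] = 0.
Expanding, this is linear in t: (-47250)t + (-16159500) = 0.
So t = -342.

-342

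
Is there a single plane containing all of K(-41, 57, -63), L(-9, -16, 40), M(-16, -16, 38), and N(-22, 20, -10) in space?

Yes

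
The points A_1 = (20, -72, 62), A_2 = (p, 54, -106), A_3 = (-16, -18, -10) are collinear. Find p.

-64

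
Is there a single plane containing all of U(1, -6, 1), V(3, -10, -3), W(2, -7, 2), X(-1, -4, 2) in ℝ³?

A normal to the plane through U, V, W is n = UV × UW = (-8, -6, 2).
The plane has equation n·P = 30. For X: n·X = 36.
36 ≠ 30, so X is off the plane.

No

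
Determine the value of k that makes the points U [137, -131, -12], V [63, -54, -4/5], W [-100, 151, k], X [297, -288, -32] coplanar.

198/5

Normal to plane UVX: n = (1092/5, 312, -702); plane equation n·P = -12636/5.
Requiring n·W = -12636/5: (-702)k + (25272) = -12636/5.
So k = 198/5.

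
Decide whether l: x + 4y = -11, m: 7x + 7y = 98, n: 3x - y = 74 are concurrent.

The three lines meet at one point iff the augmented coefficient matrix [aᵢ bᵢ cᵢ] has rank < 3, i.e. its determinant vanishes.
Here the determinant is 28.
Nonzero, so no common point exists.

No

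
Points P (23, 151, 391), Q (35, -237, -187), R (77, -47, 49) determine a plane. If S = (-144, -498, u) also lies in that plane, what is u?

Coplanarity requires PQ · (PR × PS) = 0.
PQ = (12, -388, -578), PR = (54, -198, -342); the triple product is linear in u with coefficient 18576 and constant term 7281792.
Setting it to zero: u = -392.

-392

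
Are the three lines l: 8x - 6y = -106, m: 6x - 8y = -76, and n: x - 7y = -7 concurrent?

Yes

Lines aᵢx + bᵢy = cᵢ with pairwise distinct directions are concurrent exactly when det[aᵢ bᵢ cᵢ] = 0.
Here the determinant is 0.
It vanishes, so the lines are concurrent at (-14, -1).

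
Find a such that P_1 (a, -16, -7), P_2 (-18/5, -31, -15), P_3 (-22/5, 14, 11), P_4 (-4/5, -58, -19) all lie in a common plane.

Coplanarity ⇔ det[P_1P_2; P_1P_3; P_1P_4] = 0.
Expanding, this is linear in a: (-522)a + (-2088) = 0.
So a = -4.

-4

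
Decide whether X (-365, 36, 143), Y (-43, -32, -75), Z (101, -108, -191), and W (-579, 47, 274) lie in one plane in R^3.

Yes

A normal to the plane through X, Y, Z is n = XY × XZ = (-8680, 5960, -14680).
The plane has equation n·P = 1283520. For W: n·W = 1283520.
Equal, so W lies in the plane and all four are coplanar.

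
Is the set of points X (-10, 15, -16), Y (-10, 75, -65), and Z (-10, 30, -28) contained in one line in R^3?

XY = (0, 60, -49), XZ = (0, 15, -12).
XY × XZ = (15, 0, 0).
The cross product is nonzero, so the points do not lie on one line.

No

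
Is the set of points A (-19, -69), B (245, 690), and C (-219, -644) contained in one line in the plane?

AB = (264, 759), AC = (-200, -575).
det[AB; AC] = (264)(-575) − (759)(-200) = 0.
The determinant is zero, so the points are collinear.

Yes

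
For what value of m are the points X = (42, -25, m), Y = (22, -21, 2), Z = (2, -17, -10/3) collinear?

22/3

Direction YZ = (-20, 4, -16/3). From the x-coordinate of X, the parameter along the line is τ = (42 − 22)/(-20) = -1.
Then m = 2 + (-1)·(-16/3) = 22/3.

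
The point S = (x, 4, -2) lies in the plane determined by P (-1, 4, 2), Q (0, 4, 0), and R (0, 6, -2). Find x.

1

The plane through P, Q, R has equation 4x + 2y + 2z = 8.
Substituting S: (4)x + (4) = 8, so x = 1.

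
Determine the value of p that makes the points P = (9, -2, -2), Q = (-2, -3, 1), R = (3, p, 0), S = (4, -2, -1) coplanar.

-3

Coplanarity ⇔ det[PQ; PR; PS] = 0.
Expanding, this is linear in p: (4)p + (12) = 0.
So p = -3.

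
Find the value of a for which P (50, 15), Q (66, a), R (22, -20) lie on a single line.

35

Collinearity: (Q − P) must be parallel to (R − P) = (-28, -35).
Cross-multiplying the components: (a − 15)·(-28) = (16)·(-35).
Solving gives a = 35.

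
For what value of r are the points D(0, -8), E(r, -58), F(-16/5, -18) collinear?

-16

Collinearity: (E − D) must be parallel to (F − D) = (-16/5, -10).
Cross-multiplying the components: (r − 0)·(-10) = (-50)·(-16/5).
Solving gives r = -16.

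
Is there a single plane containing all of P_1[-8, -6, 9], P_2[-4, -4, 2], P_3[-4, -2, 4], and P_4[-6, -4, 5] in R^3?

No

The four points are coplanar iff the 3×3 determinant with rows P_1P_2, P_1P_3, P_1P_4 is zero.
Rows: (4, 2, -7), (4, 4, -5), (2, 2, -4).
Expanding along the first row: (4)(-6) − (2)(-6) + (-7)(0) = -12.
Nonzero ⇒ not coplanar.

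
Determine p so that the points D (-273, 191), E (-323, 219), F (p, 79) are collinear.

Collinearity: (F − D) must be parallel to (E − D) = (-50, 28).
Cross-multiplying the components: (p − (-273))·(28) = (-112)·(-50).
Solving gives p = -73.

-73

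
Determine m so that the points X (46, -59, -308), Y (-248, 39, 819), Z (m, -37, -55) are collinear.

-20

Collinearity requires XY × XZ = 0; each component is linear in m.
The y-component gives (1127)m + (22540) = 0, so m = -20.
The remaining components then also vanish.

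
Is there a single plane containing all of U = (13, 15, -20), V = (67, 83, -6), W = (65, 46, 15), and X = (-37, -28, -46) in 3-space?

The four points are coplanar iff the 3×3 determinant with rows UV, UW, UX is zero.
Rows: (54, 68, 14), (52, 31, 35), (-50, -43, -26).
Expanding along the first row: (54)(699) − (68)(398) + (14)(-686) = 1078.
Nonzero ⇒ not coplanar.

No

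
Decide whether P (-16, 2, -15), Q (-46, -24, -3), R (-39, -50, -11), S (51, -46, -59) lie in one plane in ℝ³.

Yes

A normal to the plane through P, Q, R is n = PQ × PR = (520, -156, 962).
The plane has equation n·X = -23062. For S: n·S = -23062.
Equal, so S lies in the plane and all four are coplanar.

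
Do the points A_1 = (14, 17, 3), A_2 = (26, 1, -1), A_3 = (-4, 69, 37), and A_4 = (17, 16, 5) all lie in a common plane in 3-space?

Yes

With A_1 as base: A_1A_2 = (12, -16, -4), A_1A_3 = (-18, 52, 34), A_1A_4 = (3, -1, 2).
A_1A_3 × A_1A_4 = (138, 138, -138).
A_1A_2 · (A_1A_3 × A_1A_4) = 0.
The scalar triple product vanishes, so the four points are coplanar.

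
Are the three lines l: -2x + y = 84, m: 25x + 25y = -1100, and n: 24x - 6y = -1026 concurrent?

No

Intersecting l and m: solving the 2×2 system gives (x, y) = (-128/3, -4/3).
Substitute into n: (24)(-128/3) + (-6)(-4/3) = -1016.
But n requires -1026 ≠ -1016, so the three lines have no common point.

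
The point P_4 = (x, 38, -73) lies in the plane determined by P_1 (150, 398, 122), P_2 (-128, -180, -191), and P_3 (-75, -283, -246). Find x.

-30

Coplanarity requires P_1P_2 · (P_1P_3 × P_1P_4) = 0.
P_1P_2 = (-278, -578, -313), P_1P_3 = (-225, -681, -368); the triple product is linear in x with coefficient -449 and constant term -13470.
Setting it to zero: x = -30.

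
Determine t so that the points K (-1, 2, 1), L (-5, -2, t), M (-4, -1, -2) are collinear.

Collinearity requires KL × KM = 0; each component is linear in t.
The x-component gives (3)t + (9) = 0, so t = -3.
The remaining components then also vanish.

-3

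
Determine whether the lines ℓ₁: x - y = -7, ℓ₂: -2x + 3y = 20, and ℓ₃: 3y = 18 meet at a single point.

Yes

Intersecting ℓ₁ and ℓ₂: solving the 2×2 system gives (x, y) = (-1, 6).
Substitute into ℓ₃: (0)(-1) + (3)(6) = 18.
This equals 18, so (-1, 6) lies on all three lines and they are concurrent.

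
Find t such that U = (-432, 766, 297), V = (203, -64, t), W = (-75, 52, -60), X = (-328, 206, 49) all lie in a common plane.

-158

Normal to plane UWX: n = (-22848, 51408, -125664); plane equation n·P = 11926656.
Requiring n·V = 11926656: (-125664)t + (-7928256) = 11926656.
So t = -158.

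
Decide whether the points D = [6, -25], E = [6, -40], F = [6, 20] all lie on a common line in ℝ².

Yes

DE = (0, -15), DF = (0, 45).
Twice the signed area of △DEF is (0)(45) − (-15)(0) = 0.
The triangle is degenerate (zero area), so the points are collinear.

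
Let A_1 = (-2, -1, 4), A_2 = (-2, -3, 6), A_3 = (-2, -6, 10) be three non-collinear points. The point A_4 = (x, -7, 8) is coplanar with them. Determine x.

-2

A normal to the plane is n = A_1A_2 × A_1A_3 = (-2, 0, 0).
A_4 lies in the plane iff n · A_1A_4 = 0.
This gives (-2)x + (-4) = 0, so x = -2.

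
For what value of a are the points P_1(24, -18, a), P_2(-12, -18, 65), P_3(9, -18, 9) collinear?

Direction P_2P_3 = (21, 0, -56). From the x-coordinate of P_1, the parameter along the line is τ = (24 − (-12))/21 = 12/7.
Then a = 65 + 12/7·(-56) = -31.

-31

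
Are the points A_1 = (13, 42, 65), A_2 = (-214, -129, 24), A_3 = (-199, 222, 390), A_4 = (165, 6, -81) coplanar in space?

No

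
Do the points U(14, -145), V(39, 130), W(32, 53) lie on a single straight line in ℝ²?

Yes

UV = (25, 275), UW = (18, 198).
det[UV; UW] = (25)(198) − (275)(18) = 0.
The determinant is zero, so the points are collinear.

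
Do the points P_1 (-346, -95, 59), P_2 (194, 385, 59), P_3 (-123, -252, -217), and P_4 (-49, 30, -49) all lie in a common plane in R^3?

With P_1 as base: P_1P_2 = (540, 480, 0), P_1P_3 = (223, -157, -276), P_1P_4 = (297, 125, -108).
P_1P_3 × P_1P_4 = (51456, -57888, 74504).
P_1P_2 · (P_1P_3 × P_1P_4) = 0.
The scalar triple product vanishes, so the four points are coplanar.

Yes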